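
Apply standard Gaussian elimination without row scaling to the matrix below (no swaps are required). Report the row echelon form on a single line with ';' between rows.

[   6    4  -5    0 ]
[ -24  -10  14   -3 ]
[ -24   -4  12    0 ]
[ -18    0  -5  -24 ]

REF = [6 4 -5 0; 0 6 -6 -3; 0 0 4 6; 0 0 0 -6]

Forward elimination:
R2 <- R2 - (-4)*R1:  [  0   6  -6  -3 ]
R3 <- R3 - (-4)*R1:  [  0  12  -8   0 ]
R4 <- R4 - (-3)*R1:  [   0   12  -20  -24 ]
R3 <- R3 - (2)*R2:  [ 0  0  4  6 ]
R4 <- R4 - (2)*R2:  [   0    0   -8  -18 ]
R4 <- R4 - (-2)*R3:  [  0   0   0  -6 ]
Row echelon form:
[ 6  4  -5   0 ]
[ 0  6  -6  -3 ]
[ 0  0   4   6 ]
[ 0  0   0  -6 ]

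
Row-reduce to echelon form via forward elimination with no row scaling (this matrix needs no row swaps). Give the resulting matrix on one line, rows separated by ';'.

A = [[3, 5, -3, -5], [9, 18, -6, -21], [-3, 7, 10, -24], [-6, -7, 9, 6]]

Forward elimination:
R2 <- R2 - (3)*R1:  [  0   3   3  -6 ]
R3 <- R3 - (-1)*R1:  [   0   12    7  -29 ]
R4 <- R4 - (-2)*R1:  [  0   3   3  -4 ]
R3 <- R3 - (4)*R2:  [  0   0  -5  -5 ]
R4 <- R4 - (1)*R2:  [ 0  0  0  2 ]
Row echelon form:
[ 3  5  -3  -5 ]
[ 0  3   3  -6 ]
[ 0  0  -5  -5 ]
[ 0  0   0   2 ]

REF = [3 5 -3 -5; 0 3 3 -6; 0 0 -5 -5; 0 0 0 2]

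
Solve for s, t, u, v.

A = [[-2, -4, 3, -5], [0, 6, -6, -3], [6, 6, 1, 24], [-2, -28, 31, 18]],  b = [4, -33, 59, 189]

Forward elimination on [A|b]:
R3 <- R3 - (-3)*R1:  [  0  -6  10   9  71 ]
R4 <- R4 - (1)*R1:  [   0  -24   28   23  185 ]
R3 <- R3 - (-1)*R2:  [  0   0   4   6  38 ]
R4 <- R4 - (-4)*R2:  [  0   0   4  11  53 ]
R4 <- R4 - (1)*R3:  [  0   0   0   5  15 ]
Row echelon form:
[ -2  -4   3  -5  |    4 ]
[  0   6  -6  -3  |  -33 ]
[  0   0   4   6  |   38 ]
[  0   0   0   5  |   15 ]
Back-substitution:
v = (15) / 5 = 3
u = (38 - (6)*(3)) / 4 = 5
t = (-33 - (-6)*(5) - (-3)*(3)) / 6 = 1
s = (4 - (-4)*(1) - (3)*(5) - (-5)*(3)) / -2 = -4

(-4, 1, 5, 3)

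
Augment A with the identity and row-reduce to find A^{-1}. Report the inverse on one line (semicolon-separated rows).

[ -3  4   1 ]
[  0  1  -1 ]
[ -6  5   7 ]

inverse = [-2 23/6 5/6; -1 5/2 1/2; -1 3/2 1/2]

Gauss-Jordan on [A | I]:
R1 <- (1/-3)*R1:  [    1  -4/3  -1/3  |  -1/3     0     0 ]
R3 <- R3 - (-6)*R1:  [  0  -3   5  |  -2   0   1 ]
R1 <- R1 - (-4/3)*R2:  [    1     0  -5/3  |  -1/3   4/3     0 ]
R3 <- R3 - (-3)*R2:  [  0   0   2  |  -2   3   1 ]
R3 <- (1/2)*R3:  [   0    0    1  |   -1  3/2  1/2 ]
R1 <- R1 - (-5/3)*R3:  [    1     0     0  |    -2  23/6   5/6 ]
R2 <- R2 - (-1)*R3:  [   0    1    0  |   -1  5/2  1/2 ]
Right block of [I | A^{-1}] is the inverse:
[ -2  23/6  5/6 ]
[ -1   5/2  1/2 ]
[ -1   3/2  1/2 ]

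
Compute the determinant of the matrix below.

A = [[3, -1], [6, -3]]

Forward elimination:
R2 <- R2 - (2)*R1:  [  0  -1 ]
Upper-triangular form:
[ 3  -1 ]
[ 0  -1 ]
det(A) = (-1)^0 * (3) * (-1) = -3  (0 row swaps -> sign +1)

det(A) = -3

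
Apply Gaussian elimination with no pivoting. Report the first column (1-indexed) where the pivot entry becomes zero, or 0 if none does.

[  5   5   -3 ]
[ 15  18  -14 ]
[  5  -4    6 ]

first zero-pivot column = 0

Naive forward elimination:
R2 <- R2 - (3)*R1:  [  0   3  -5 ]
R3 <- R3 - (1)*R1:  [  0  -9   9 ]
R3 <- R3 - (-3)*R2:  [  0   0  -6 ]
All pivots nonzero; naive elimination completes without hitting a zero pivot.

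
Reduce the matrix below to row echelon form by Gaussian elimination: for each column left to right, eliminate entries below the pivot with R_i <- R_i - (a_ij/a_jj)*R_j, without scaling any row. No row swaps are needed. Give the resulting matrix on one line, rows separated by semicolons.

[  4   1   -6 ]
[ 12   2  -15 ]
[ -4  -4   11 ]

Forward elimination:
R2 <- R2 - (3)*R1:  [  0  -1   3 ]
R3 <- R3 - (-1)*R1:  [  0  -3   5 ]
R3 <- R3 - (3)*R2:  [  0   0  -4 ]
Row echelon form:
[ 4   1  -6 ]
[ 0  -1   3 ]
[ 0   0  -4 ]

REF = [4 1 -6; 0 -1 3; 0 0 -4]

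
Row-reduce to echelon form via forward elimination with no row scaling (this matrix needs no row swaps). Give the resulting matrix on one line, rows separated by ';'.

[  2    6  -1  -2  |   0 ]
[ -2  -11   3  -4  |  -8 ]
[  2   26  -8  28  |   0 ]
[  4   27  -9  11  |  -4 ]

Forward elimination:
R2 <- R2 - (-1)*R1:  [  0  -5   2  -6  -8 ]
R3 <- R3 - (1)*R1:  [  0  20  -7  30   0 ]
R4 <- R4 - (2)*R1:  [  0  15  -7  15  -4 ]
R3 <- R3 - (-4)*R2:  [   0    0    1    6  -32 ]
R4 <- R4 - (-3)*R2:  [   0    0   -1   -3  -28 ]
R4 <- R4 - (-1)*R3:  [   0    0    0    3  -60 ]
Row echelon form:
[ 2   6  -1  -2  |    0 ]
[ 0  -5   2  -6  |   -8 ]
[ 0   0   1   6  |  -32 ]
[ 0   0   0   3  |  -60 ]

REF = [2 6 -1 -2 0; 0 -5 2 -6 -8; 0 0 1 6 -32; 0 0 0 3 -60]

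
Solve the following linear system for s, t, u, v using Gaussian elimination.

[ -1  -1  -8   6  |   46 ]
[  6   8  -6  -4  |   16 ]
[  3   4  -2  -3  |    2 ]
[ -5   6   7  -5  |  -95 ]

Forward elimination on [A|b]:
R2 <- R2 - (-6)*R1:  [   0    2  -54   32  292 ]
R3 <- R3 - (-3)*R1:  [   0    1  -26   15  140 ]
R4 <- R4 - (5)*R1:  [    0    11    47   -35  -325 ]
R3 <- R3 - (1/2)*R2:  [  0   0   1  -1  -6 ]
R4 <- R4 - (11/2)*R2:  [     0      0    344   -211  -1931 ]
R4 <- R4 - (344)*R3:  [   0    0    0  133  133 ]
Row echelon form:
[ -1  -1   -8    6  |   46 ]
[  0   2  -54   32  |  292 ]
[  0   0    1   -1  |   -6 ]
[  0   0    0  133  |  133 ]
Back-substitution:
v = (133) / 133 = 1
u = (-6 - (-1)*(1)) / 1 = -5
t = (292 - (-54)*(-5) - (32)*(1)) / 2 = -5
s = (46 - (-1)*(-5) - (-8)*(-5) - (6)*(1)) / -1 = 5

(5, -5, -5, 1)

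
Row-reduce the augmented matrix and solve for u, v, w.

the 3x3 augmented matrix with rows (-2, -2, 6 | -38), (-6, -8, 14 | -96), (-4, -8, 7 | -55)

(3, 1, -5)

Forward elimination on [A|b]:
R2 <- R2 - (3)*R1:  [  0  -2  -4  18 ]
R3 <- R3 - (2)*R1:  [  0  -4  -5  21 ]
R3 <- R3 - (2)*R2:  [   0    0    3  -15 ]
Row echelon form:
[ -2  -2   6  |  -38 ]
[  0  -2  -4  |   18 ]
[  0   0   3  |  -15 ]
Back-substitution:
w = (-15) / 3 = -5
v = (18 - (-4)*(-5)) / -2 = 1
u = (-38 - (-2)*(1) - (6)*(-5)) / -2 = 3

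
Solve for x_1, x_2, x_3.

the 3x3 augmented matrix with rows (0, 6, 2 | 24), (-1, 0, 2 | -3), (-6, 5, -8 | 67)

(-3, 5, -3)

Forward elimination on [A|b]:
R1 <-> R2   (pivot in column 1 was zero)
[ -1  0   2  -3 ]
[  0  6   2  24 ]
[ -6  5  -8  67 ]
R3 <- R3 - (6)*R1:  [   0    5  -20   85 ]
R3 <- R3 - (5/6)*R2:  [     0      0  -65/3     65 ]
Row echelon form:
[ -1  0      2  |  -3 ]
[  0  6      2  |  24 ]
[  0  0  -65/3  |  65 ]
Back-substitution:
x_3 = (65) / (-65/3) = -3
x_2 = (24 - (2)*(-3)) / 6 = 5
x_1 = (-3 - (2)*(-3)) / -1 = -3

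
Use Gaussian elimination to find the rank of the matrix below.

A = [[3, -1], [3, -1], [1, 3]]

rank(A) = 2

Row reduction:
R2 <- R2 - (1)*R1:  [ 0  0 ]
R3 <- R3 - (1/3)*R1:  [    0  10/3 ]
R2 <-> R3   (pivot in column 2 was zero)
[ 3    -1 ]
[ 0  10/3 ]
[ 0     0 ]
Row echelon form:
[ 3    -1 ]
[ 0  10/3 ]
[ 0     0 ]
Nonzero rows / pivot columns: 2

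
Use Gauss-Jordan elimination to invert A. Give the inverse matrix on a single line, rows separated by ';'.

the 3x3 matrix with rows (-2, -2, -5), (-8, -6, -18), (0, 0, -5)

inverse = [3/2 -1/2 3/10; -2 1/2 1/5; 0 0 -1/5]

Gauss-Jordan on [A | I]:
R1 <- (1/-2)*R1:  [    1     1   5/2  |  -1/2     0     0 ]
R2 <- R2 - (-8)*R1:  [  0   2   2  |  -4   1   0 ]
R2 <- (1/2)*R2:  [   0    1    1  |   -2  1/2    0 ]
R1 <- R1 - (1)*R2:  [    1     0   3/2  |   3/2  -1/2     0 ]
R3 <- (1/-5)*R3:  [    0     0     1  |     0     0  -1/5 ]
R1 <- R1 - (3/2)*R3:  [    1     0     0  |   3/2  -1/2  3/10 ]
R2 <- R2 - (1)*R3:  [   0    1    0  |   -2  1/2  1/5 ]
Right block of [I | A^{-1}] is the inverse:
[ 3/2  -1/2  3/10 ]
[  -2   1/2   1/5 ]
[   0     0  -1/5 ]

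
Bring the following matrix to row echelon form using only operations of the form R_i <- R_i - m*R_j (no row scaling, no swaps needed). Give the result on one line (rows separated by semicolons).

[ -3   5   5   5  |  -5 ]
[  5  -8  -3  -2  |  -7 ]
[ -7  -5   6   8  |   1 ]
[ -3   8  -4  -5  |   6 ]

Forward elimination:
R2 <- R2 - (-5/3)*R1:  [     0    1/3   16/3   19/3  -46/3 ]
R3 <- R3 - (7/3)*R1:  [     0  -50/3  -17/3  -11/3   38/3 ]
R4 <- R4 - (1)*R1:  [   0    3   -9  -10   11 ]
R3 <- R3 - (-50)*R2:  [    0     0   261   313  -754 ]
R4 <- R4 - (9)*R2:  [   0    0  -57  -67  149 ]
R4 <- R4 - (-19/87)*R3:  [      0       0       0  118/87   -47/3 ]
Row echelon form:
[ -3    5     5       5  |     -5 ]
[  0  1/3  16/3    19/3  |  -46/3 ]
[  0    0   261     313  |   -754 ]
[  0    0     0  118/87  |  -47/3 ]

REF = [-3 5 5 5 -5; 0 1/3 16/3 19/3 -46/3; 0 0 261 313 -754; 0 0 0 118/87 -47/3]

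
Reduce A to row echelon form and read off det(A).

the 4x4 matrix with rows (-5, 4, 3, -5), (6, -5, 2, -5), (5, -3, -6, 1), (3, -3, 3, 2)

Forward elimination:
R2 <- R2 - (-6/5)*R1:  [    0  -1/5  28/5   -11 ]
R3 <- R3 - (-1)*R1:  [  0   1  -3  -4 ]
R4 <- R4 - (-3/5)*R1:  [    0  -3/5  24/5    -1 ]
R3 <- R3 - (-5)*R2:  [   0    0   25  -59 ]
R4 <- R4 - (3)*R2:  [   0    0  -12   32 ]
R4 <- R4 - (-12/25)*R3:  [     0      0      0  92/25 ]
Upper-triangular form:
[ -5     4     3     -5 ]
[  0  -1/5  28/5    -11 ]
[  0     0    25    -59 ]
[  0     0     0  92/25 ]
det(A) = (-1)^0 * (-5) * (-1/5) * (25) * (92/25) = 92  (0 row swaps -> sign +1)

det(A) = 92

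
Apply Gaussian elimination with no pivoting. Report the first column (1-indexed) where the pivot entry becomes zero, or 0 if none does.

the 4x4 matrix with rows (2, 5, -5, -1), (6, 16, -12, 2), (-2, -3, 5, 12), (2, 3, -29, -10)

Naive forward elimination:
R2 <- R2 - (3)*R1:  [ 0  1  3  5 ]
R3 <- R3 - (-1)*R1:  [  0   2   0  11 ]
R4 <- R4 - (1)*R1:  [   0   -2  -24   -9 ]
R3 <- R3 - (2)*R2:  [  0   0  -6   1 ]
R4 <- R4 - (-2)*R2:  [   0    0  -18    1 ]
R4 <- R4 - (3)*R3:  [  0   0   0  -2 ]
All pivots nonzero; naive elimination completes without hitting a zero pivot.

first zero-pivot column = 0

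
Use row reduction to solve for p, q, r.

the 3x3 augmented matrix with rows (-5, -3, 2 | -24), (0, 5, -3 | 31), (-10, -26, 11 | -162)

Forward elimination on [A|b]:
R3 <- R3 - (2)*R1:  [    0   -20     7  -114 ]
R3 <- R3 - (-4)*R2:  [  0   0  -5  10 ]
Row echelon form:
[ -5  -3   2  |  -24 ]
[  0   5  -3  |   31 ]
[  0   0  -5  |   10 ]
Back-substitution:
r = (10) / -5 = -2
q = (31 - (-3)*(-2)) / 5 = 5
p = (-24 - (-3)*(5) - (2)*(-2)) / -5 = 1

(1, 5, -2)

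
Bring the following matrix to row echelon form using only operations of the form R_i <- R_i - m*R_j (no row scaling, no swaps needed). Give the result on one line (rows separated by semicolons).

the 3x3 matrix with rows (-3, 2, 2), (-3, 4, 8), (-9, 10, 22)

Forward elimination:
R2 <- R2 - (1)*R1:  [ 0  2  6 ]
R3 <- R3 - (3)*R1:  [  0   4  16 ]
R3 <- R3 - (2)*R2:  [ 0  0  4 ]
Row echelon form:
[ -3  2  2 ]
[  0  2  6 ]
[  0  0  4 ]

REF = [-3 2 2; 0 2 6; 0 0 4]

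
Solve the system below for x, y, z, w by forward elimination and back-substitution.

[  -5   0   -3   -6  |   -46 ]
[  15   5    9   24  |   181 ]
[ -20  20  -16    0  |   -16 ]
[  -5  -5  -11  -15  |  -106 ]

Forward elimination on [A|b]:
R2 <- R2 - (-3)*R1:  [  0   5   0   6  43 ]
R3 <- R3 - (4)*R1:  [   0   20   -4   24  168 ]
R4 <- R4 - (1)*R1:  [   0   -5   -8   -9  -60 ]
R3 <- R3 - (4)*R2:  [  0   0  -4   0  -4 ]
R4 <- R4 - (-1)*R2:  [   0    0   -8   -3  -17 ]
R4 <- R4 - (2)*R3:  [  0   0   0  -3  -9 ]
Row echelon form:
[ -5  0  -3  -6  |  -46 ]
[  0  5   0   6  |   43 ]
[  0  0  -4   0  |   -4 ]
[  0  0   0  -3  |   -9 ]
Back-substitution:
w = (-9) / -3 = 3
z = (-4) / -4 = 1
y = (43 - (6)*(3)) / 5 = 5
x = (-46 - (-3)*(1) - (-6)*(3)) / -5 = 5

(5, 5, 1, 3)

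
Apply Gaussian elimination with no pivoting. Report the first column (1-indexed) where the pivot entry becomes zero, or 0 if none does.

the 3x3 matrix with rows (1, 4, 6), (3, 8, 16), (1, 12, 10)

Naive forward elimination:
R2 <- R2 - (3)*R1:  [  0  -4  -2 ]
R3 <- R3 - (1)*R1:  [ 0  8  4 ]
R3 <- R3 - (-2)*R2:  [ 0  0  0 ]
Matrix at this point:
[ 1   4   6 ]
[ 0  -4  -2 ]
[ 0   0   0 ]
Pivot entry (3,3) in the last row is zero and there are no rows below to swap with -> zero pivot in column 3 (A is singular).

first zero-pivot column = 3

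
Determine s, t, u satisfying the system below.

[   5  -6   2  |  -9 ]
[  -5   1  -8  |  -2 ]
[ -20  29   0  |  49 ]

Forward elimination on [A|b]:
R2 <- R2 - (-1)*R1:  [   0   -5   -6  -11 ]
R3 <- R3 - (-4)*R1:  [  0   5   8  13 ]
R3 <- R3 - (-1)*R2:  [ 0  0  2  2 ]
Row echelon form:
[ 5  -6   2  |   -9 ]
[ 0  -5  -6  |  -11 ]
[ 0   0   2  |    2 ]
Back-substitution:
u = (2) / 2 = 1
t = (-11 - (-6)*(1)) / -5 = 1
s = (-9 - (-6)*(1) - (2)*(1)) / 5 = -1

(-1, 1, 1)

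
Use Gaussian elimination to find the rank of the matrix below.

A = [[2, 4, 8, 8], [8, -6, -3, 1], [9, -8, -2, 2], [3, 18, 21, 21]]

rank(A) = 3

Row reduction:
R2 <- R2 - (4)*R1:  [   0  -22  -35  -31 ]
R3 <- R3 - (9/2)*R1:  [   0  -26  -38  -34 ]
R4 <- R4 - (3/2)*R1:  [  0  12   9   9 ]
R3 <- R3 - (13/11)*R2:  [     0      0  37/11  29/11 ]
R4 <- R4 - (-6/11)*R2:  [       0        0  -111/11   -87/11 ]
R4 <- R4 - (-3)*R3:  [ 0  0  0  0 ]
Row echelon form:
[ 2    4      8      8 ]
[ 0  -22    -35    -31 ]
[ 0    0  37/11  29/11 ]
[ 0    0      0      0 ]
Nonzero rows / pivot columns: 3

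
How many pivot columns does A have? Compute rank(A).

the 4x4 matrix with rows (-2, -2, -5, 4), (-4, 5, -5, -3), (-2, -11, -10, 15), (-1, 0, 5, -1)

Row reduction:
R2 <- R2 - (2)*R1:  [   0    9    5  -11 ]
R3 <- R3 - (1)*R1:  [  0  -9  -5  11 ]
R4 <- R4 - (1/2)*R1:  [    0     1  15/2    -3 ]
R3 <- R3 - (-1)*R2:  [ 0  0  0  0 ]
R4 <- R4 - (1/9)*R2:  [      0       0  125/18   -16/9 ]
R3 <-> R4   (pivot in column 3 was zero)
[ -2  -2      -5      4 ]
[  0   9       5    -11 ]
[  0   0  125/18  -16/9 ]
[  0   0       0      0 ]
Row echelon form:
[ -2  -2      -5      4 ]
[  0   9       5    -11 ]
[  0   0  125/18  -16/9 ]
[  0   0       0      0 ]
Nonzero rows / pivot columns: 3

rank(A) = 3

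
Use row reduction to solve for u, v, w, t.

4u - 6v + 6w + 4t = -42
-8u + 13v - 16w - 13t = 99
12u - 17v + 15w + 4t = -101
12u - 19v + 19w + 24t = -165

(-3, 4, 1, -3)

Forward elimination on [A|b]:
R2 <- R2 - (-2)*R1:  [  0   1  -4  -5  15 ]
R3 <- R3 - (3)*R1:  [  0   1  -3  -8  25 ]
R4 <- R4 - (3)*R1:  [   0   -1    1   12  -39 ]
R3 <- R3 - (1)*R2:  [  0   0   1  -3  10 ]
R4 <- R4 - (-1)*R2:  [   0    0   -3    7  -24 ]
R4 <- R4 - (-3)*R3:  [  0   0   0  -2   6 ]
Row echelon form:
[ 4  -6   6   4  |  -42 ]
[ 0   1  -4  -5  |   15 ]
[ 0   0   1  -3  |   10 ]
[ 0   0   0  -2  |    6 ]
Back-substitution:
t = (6) / -2 = -3
w = (10 - (-3)*(-3)) / 1 = 1
v = (15 - (-4)*(1) - (-5)*(-3)) / 1 = 4
u = (-42 - (-6)*(4) - (6)*(1) - (4)*(-3)) / 4 = -3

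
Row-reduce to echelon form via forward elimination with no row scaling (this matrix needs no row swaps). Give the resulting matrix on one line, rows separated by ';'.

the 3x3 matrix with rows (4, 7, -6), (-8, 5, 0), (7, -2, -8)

REF = [4 7 -6; 0 19 -12; 0 0 -13/2]

Forward elimination:
R2 <- R2 - (-2)*R1:  [   0   19  -12 ]
R3 <- R3 - (7/4)*R1:  [     0  -57/4    5/2 ]
R3 <- R3 - (-3/4)*R2:  [     0      0  -13/2 ]
Row echelon form:
[ 4   7     -6 ]
[ 0  19    -12 ]
[ 0   0  -13/2 ]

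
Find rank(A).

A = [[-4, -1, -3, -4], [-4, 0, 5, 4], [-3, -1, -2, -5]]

rank(A) = 3

Row reduction:
R2 <- R2 - (1)*R1:  [ 0  1  8  8 ]
R3 <- R3 - (3/4)*R1:  [    0  -1/4   1/4    -2 ]
R3 <- R3 - (-1/4)*R2:  [   0    0  9/4    0 ]
Row echelon form:
[ -4  -1   -3  -4 ]
[  0   1    8   8 ]
[  0   0  9/4   0 ]
Nonzero rows / pivot columns: 3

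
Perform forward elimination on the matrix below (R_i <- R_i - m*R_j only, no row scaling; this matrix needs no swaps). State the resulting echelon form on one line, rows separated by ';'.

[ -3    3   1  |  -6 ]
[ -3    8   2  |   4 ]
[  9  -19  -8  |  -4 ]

REF = [-3 3 1 -6; 0 5 1 10; 0 0 -3 -2]

Forward elimination:
R2 <- R2 - (1)*R1:  [  0   5   1  10 ]
R3 <- R3 - (-3)*R1:  [   0  -10   -5  -22 ]
R3 <- R3 - (-2)*R2:  [  0   0  -3  -2 ]
Row echelon form:
[ -3  3   1  |  -6 ]
[  0  5   1  |  10 ]
[  0  0  -3  |  -2 ]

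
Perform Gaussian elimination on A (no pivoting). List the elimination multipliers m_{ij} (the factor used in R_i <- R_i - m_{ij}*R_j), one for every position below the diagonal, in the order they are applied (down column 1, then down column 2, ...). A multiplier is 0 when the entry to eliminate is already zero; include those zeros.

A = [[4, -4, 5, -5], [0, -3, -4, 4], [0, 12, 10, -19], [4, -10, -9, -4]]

multipliers: 0, 0, 1, -4, 2, 1

Forward elimination:
R2: entry in column 1 is already 0 -> m_{21} = 0 (no row operation needed)
R3: entry in column 1 is already 0 -> m_{31} = 0 (no row operation needed)
R4 <- R4 - (1)*R1:  [   0   -6  -14    1 ]
R3 <- R3 - (-4)*R2:  [  0   0  -6  -3 ]
R4 <- R4 - (2)*R2:  [  0   0  -6  -7 ]
R4 <- R4 - (1)*R3:  [  0   0   0  -4 ]
Multipliers (in order of application): m_{21} = 0, m_{31} = 0, m_{41} = 1, m_{32} = -4, m_{42} = 2, m_{43} = 1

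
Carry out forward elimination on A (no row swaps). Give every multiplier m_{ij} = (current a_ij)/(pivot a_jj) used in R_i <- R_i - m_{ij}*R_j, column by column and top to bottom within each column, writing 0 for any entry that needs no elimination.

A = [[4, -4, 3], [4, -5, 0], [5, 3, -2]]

multipliers: 1, 5/4, -8

Forward elimination:
R2 <- R2 - (1)*R1:  [  0  -1  -3 ]
R3 <- R3 - (5/4)*R1:  [     0      8  -23/4 ]
R3 <- R3 - (-8)*R2:  [      0       0  -119/4 ]
Multipliers (in order of application): m_{21} = 1, m_{31} = 5/4, m_{32} = -8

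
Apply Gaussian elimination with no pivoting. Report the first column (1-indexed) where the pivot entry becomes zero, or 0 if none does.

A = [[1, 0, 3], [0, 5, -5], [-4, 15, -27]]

Naive forward elimination:
R3 <- R3 - (-4)*R1:  [   0   15  -15 ]
R3 <- R3 - (3)*R2:  [ 0  0  0 ]
Matrix at this point:
[ 1  0   3 ]
[ 0  5  -5 ]
[ 0  0   0 ]
Pivot entry (3,3) in the last row is zero and there are no rows below to swap with -> zero pivot in column 3 (A is singular).

first zero-pivot column = 3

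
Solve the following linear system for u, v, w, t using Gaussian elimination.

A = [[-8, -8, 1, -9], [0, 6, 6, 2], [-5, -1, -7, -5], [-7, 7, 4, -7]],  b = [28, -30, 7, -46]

Forward elimination on [A|b]:
R3 <- R3 - (5/8)*R1:  [     0      4  -61/8    5/8  -21/2 ]
R4 <- R4 - (7/8)*R1:  [      0      14    25/8     7/8  -141/2 ]
R3 <- R3 - (2/3)*R2:  [      0       0   -93/8  -17/24    19/2 ]
R4 <- R4 - (7/3)*R2:  [      0       0   -87/8  -91/24    -1/2 ]
R4 <- R4 - (29/31)*R3:  [       0        0        0   -97/31  -291/31 ]
Row echelon form:
[ -8  -8      1      -9  |       28 ]
[  0   6      6       2  |      -30 ]
[  0   0  -93/8  -17/24  |     19/2 ]
[  0   0      0  -97/31  |  -291/31 ]
Back-substitution:
t = (-291/31) / (-97/31) = 3
w = (19/2 - (-17/24)*(3)) / (-93/8) = -1
v = (-30 - (6)*(-1) - (2)*(3)) / 6 = -5
u = (28 - (-8)*(-5) - (1)*(-1) - (-9)*(3)) / -8 = -2

(-2, -5, -1, 3)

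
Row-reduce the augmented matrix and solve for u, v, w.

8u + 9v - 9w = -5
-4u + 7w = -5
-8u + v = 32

(-4, 0, -3)

Forward elimination on [A|b]:
R2 <- R2 - (-1/2)*R1:  [     0    9/2    5/2  -15/2 ]
R3 <- R3 - (-1)*R1:  [  0  10  -9  27 ]
R3 <- R3 - (20/9)*R2:  [      0       0  -131/9   131/3 ]
Row echelon form:
[ 8    9      -9  |     -5 ]
[ 0  9/2     5/2  |  -15/2 ]
[ 0    0  -131/9  |  131/3 ]
Back-substitution:
w = (131/3) / (-131/9) = -3
v = (-15/2 - (5/2)*(-3)) / (9/2) = 0
u = (-5 - (9)*(0) - (-9)*(-3)) / 8 = -4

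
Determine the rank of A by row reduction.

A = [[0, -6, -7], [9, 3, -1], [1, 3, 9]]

rank(A) = 3

Row reduction:
R1 <-> R2   (pivot in column 1 was zero)
[ 9   3  -1 ]
[ 0  -6  -7 ]
[ 1   3   9 ]
R3 <- R3 - (1/9)*R1:  [    0   8/3  82/9 ]
R3 <- R3 - (-4/9)*R2:  [ 0  0  6 ]
Row echelon form:
[ 9   3  -1 ]
[ 0  -6  -7 ]
[ 0   0   6 ]
Nonzero rows / pivot columns: 3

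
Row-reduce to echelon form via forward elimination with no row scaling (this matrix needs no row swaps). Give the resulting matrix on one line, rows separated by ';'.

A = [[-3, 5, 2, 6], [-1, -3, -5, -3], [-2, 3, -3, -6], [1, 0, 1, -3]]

Forward elimination:
R2 <- R2 - (1/3)*R1:  [     0  -14/3  -17/3     -5 ]
R3 <- R3 - (2/3)*R1:  [     0   -1/3  -13/3    -10 ]
R4 <- R4 - (-1/3)*R1:  [   0  5/3  5/3   -1 ]
R3 <- R3 - (1/14)*R2:  [       0        0   -55/14  -135/14 ]
R4 <- R4 - (-5/14)*R2:  [      0       0   -5/14  -39/14 ]
R4 <- R4 - (1/11)*R3:  [      0       0       0  -21/11 ]
Row echelon form:
[ -3      5       2        6 ]
[  0  -14/3   -17/3       -5 ]
[  0      0  -55/14  -135/14 ]
[  0      0       0   -21/11 ]

REF = [-3 5 2 6; 0 -14/3 -17/3 -5; 0 0 -55/14 -135/14; 0 0 0 -21/11]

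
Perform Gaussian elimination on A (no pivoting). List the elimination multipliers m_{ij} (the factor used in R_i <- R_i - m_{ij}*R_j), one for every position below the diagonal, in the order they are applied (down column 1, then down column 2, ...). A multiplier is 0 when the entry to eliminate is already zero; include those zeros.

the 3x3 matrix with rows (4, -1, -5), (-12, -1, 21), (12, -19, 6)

multipliers: -3, 3, 4

Forward elimination:
R2 <- R2 - (-3)*R1:  [  0  -4   6 ]
R3 <- R3 - (3)*R1:  [   0  -16   21 ]
R3 <- R3 - (4)*R2:  [  0   0  -3 ]
Multipliers (in order of application): m_{21} = -3, m_{31} = 3, m_{32} = 4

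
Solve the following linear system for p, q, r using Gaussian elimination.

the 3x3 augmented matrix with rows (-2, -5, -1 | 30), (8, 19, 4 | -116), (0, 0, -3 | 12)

(-3, -4, -4)

Forward elimination on [A|b]:
R2 <- R2 - (-4)*R1:  [  0  -1   0   4 ]
Row echelon form:
[ -2  -5  -1  |  30 ]
[  0  -1   0  |   4 ]
[  0   0  -3  |  12 ]
Back-substitution:
r = (12) / -3 = -4
q = (4) / -1 = -4
p = (30 - (-5)*(-4) - (-1)*(-4)) / -2 = -3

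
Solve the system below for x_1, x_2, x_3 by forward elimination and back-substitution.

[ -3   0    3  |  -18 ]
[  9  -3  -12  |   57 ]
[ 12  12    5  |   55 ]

Forward elimination on [A|b]:
R2 <- R2 - (-3)*R1:  [  0  -3  -3   3 ]
R3 <- R3 - (-4)*R1:  [   0   12   17  -17 ]
R3 <- R3 - (-4)*R2:  [  0   0   5  -5 ]
Row echelon form:
[ -3   0   3  |  -18 ]
[  0  -3  -3  |    3 ]
[  0   0   5  |   -5 ]
Back-substitution:
x_3 = (-5) / 5 = -1
x_2 = (3 - (-3)*(-1)) / -3 = 0
x_1 = (-18 - (3)*(-1)) / -3 = 5

(5, 0, -1)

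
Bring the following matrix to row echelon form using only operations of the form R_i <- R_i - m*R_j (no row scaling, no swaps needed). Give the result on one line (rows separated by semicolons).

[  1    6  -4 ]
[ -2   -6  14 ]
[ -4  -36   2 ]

REF = [1 6 -4; 0 6 6; 0 0 -2]

Forward elimination:
R2 <- R2 - (-2)*R1:  [ 0  6  6 ]
R3 <- R3 - (-4)*R1:  [   0  -12  -14 ]
R3 <- R3 - (-2)*R2:  [  0   0  -2 ]
Row echelon form:
[ 1  6  -4 ]
[ 0  6   6 ]
[ 0  0  -2 ]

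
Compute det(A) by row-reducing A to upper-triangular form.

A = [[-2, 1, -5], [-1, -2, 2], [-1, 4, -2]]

det(A) = 34

Forward elimination:
R2 <- R2 - (1/2)*R1:  [    0  -5/2   9/2 ]
R3 <- R3 - (1/2)*R1:  [   0  7/2  1/2 ]
R3 <- R3 - (-7/5)*R2:  [    0     0  34/5 ]
Upper-triangular form:
[ -2     1    -5 ]
[  0  -5/2   9/2 ]
[  0     0  34/5 ]
det(A) = (-1)^0 * (-2) * (-5/2) * (34/5) = 34  (0 row swaps -> sign +1)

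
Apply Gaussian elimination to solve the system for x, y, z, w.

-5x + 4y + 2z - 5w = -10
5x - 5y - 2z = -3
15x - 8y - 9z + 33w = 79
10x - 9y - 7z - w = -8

Forward elimination on [A|b]:
R2 <- R2 - (-1)*R1:  [   0   -1    0   -5  -13 ]
R3 <- R3 - (-3)*R1:  [  0   4  -3  18  49 ]
R4 <- R4 - (-2)*R1:  [   0   -1   -3  -11  -28 ]
R3 <- R3 - (-4)*R2:  [  0   0  -3  -2  -3 ]
R4 <- R4 - (1)*R2:  [   0    0   -3   -6  -15 ]
R4 <- R4 - (1)*R3:  [   0    0    0   -4  -12 ]
Row echelon form:
[ -5   4   2  -5  |  -10 ]
[  0  -1   0  -5  |  -13 ]
[  0   0  -3  -2  |   -3 ]
[  0   0   0  -4  |  -12 ]
Back-substitution:
w = (-12) / -4 = 3
z = (-3 - (-2)*(3)) / -3 = -1
y = (-13 - (-5)*(3)) / -1 = -2
x = (-10 - (4)*(-2) - (2)*(-1) - (-5)*(3)) / -5 = -3

(-3, -2, -1, 3)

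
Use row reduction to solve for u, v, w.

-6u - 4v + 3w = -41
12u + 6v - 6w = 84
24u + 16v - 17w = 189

Forward elimination on [A|b]:
R2 <- R2 - (-2)*R1:  [  0  -2   0   2 ]
R3 <- R3 - (-4)*R1:  [  0   0  -5  25 ]
Row echelon form:
[ -6  -4   3  |  -41 ]
[  0  -2   0  |    2 ]
[  0   0  -5  |   25 ]
Back-substitution:
w = (25) / -5 = -5
v = (2) / -2 = -1
u = (-41 - (-4)*(-1) - (3)*(-5)) / -6 = 5

(5, -1, -5)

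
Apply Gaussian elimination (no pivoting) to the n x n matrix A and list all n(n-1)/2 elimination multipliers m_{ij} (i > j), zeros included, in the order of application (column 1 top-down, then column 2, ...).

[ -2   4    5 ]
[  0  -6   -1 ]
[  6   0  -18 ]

multipliers: 0, -3, -2

Forward elimination:
R2: entry in column 1 is already 0 -> m_{21} = 0 (no row operation needed)
R3 <- R3 - (-3)*R1:  [  0  12  -3 ]
R3 <- R3 - (-2)*R2:  [  0   0  -5 ]
Multipliers (in order of application): m_{21} = 0, m_{31} = -3, m_{32} = -2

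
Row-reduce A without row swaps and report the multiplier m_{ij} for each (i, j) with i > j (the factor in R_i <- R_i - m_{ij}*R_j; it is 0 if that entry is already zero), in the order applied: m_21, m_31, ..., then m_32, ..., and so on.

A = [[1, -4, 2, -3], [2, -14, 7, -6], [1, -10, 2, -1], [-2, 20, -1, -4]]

Forward elimination:
R2 <- R2 - (2)*R1:  [  0  -6   3   0 ]
R3 <- R3 - (1)*R1:  [  0  -6   0   2 ]
R4 <- R4 - (-2)*R1:  [   0   12    3  -10 ]
R3 <- R3 - (1)*R2:  [  0   0  -3   2 ]
R4 <- R4 - (-2)*R2:  [   0    0    9  -10 ]
R4 <- R4 - (-3)*R3:  [  0   0   0  -4 ]
Multipliers (in order of application): m_{21} = 2, m_{31} = 1, m_{41} = -2, m_{32} = 1, m_{42} = -2, m_{43} = -3

multipliers: 2, 1, -2, 1, -2, -3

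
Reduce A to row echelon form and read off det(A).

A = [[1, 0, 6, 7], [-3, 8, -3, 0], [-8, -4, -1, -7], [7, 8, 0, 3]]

det(A) = -2080

Forward elimination:
R2 <- R2 - (-3)*R1:  [  0   8  15  21 ]
R3 <- R3 - (-8)*R1:  [  0  -4  47  49 ]
R4 <- R4 - (7)*R1:  [   0    8  -42  -46 ]
R3 <- R3 - (-1/2)*R2:  [     0      0  109/2  119/2 ]
R4 <- R4 - (1)*R2:  [   0    0  -57  -67 ]
R4 <- R4 - (-114/109)*R3:  [        0         0         0  -520/109 ]
Upper-triangular form:
[ 1  0      6         7 ]
[ 0  8     15        21 ]
[ 0  0  109/2     119/2 ]
[ 0  0      0  -520/109 ]
det(A) = (-1)^0 * (1) * (8) * (109/2) * (-520/109) = -2080  (0 row swaps -> sign +1)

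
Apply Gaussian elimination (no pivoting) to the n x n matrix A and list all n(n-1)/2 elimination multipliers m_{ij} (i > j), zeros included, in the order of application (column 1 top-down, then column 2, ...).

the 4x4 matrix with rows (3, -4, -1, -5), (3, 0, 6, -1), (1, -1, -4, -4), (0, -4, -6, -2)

Forward elimination:
R2 <- R2 - (1)*R1:  [ 0  4  7  4 ]
R3 <- R3 - (1/3)*R1:  [     0    1/3  -11/3   -7/3 ]
R4: entry in column 1 is already 0 -> m_{41} = 0 (no row operation needed)
R3 <- R3 - (1/12)*R2:  [     0      0  -17/4   -8/3 ]
R4 <- R4 - (-1)*R2:  [ 0  0  1  2 ]
R4 <- R4 - (-4/17)*R3:  [     0      0      0  70/51 ]
Multipliers (in order of application): m_{21} = 1, m_{31} = 1/3, m_{41} = 0, m_{32} = 1/12, m_{42} = -1, m_{43} = -4/17

multipliers: 1, 1/3, 0, 1/12, -1, -4/17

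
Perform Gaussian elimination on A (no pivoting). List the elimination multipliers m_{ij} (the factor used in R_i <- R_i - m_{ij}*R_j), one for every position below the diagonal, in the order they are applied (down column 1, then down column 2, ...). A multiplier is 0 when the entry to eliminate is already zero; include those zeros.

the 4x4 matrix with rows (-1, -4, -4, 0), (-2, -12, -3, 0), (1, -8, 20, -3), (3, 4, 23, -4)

multipliers: 2, -1, -3, 3, 2, 1

Forward elimination:
R2 <- R2 - (2)*R1:  [  0  -4   5   0 ]
R3 <- R3 - (-1)*R1:  [   0  -12   16   -3 ]
R4 <- R4 - (-3)*R1:  [  0  -8  11  -4 ]
R3 <- R3 - (3)*R2:  [  0   0   1  -3 ]
R4 <- R4 - (2)*R2:  [  0   0   1  -4 ]
R4 <- R4 - (1)*R3:  [  0   0   0  -1 ]
Multipliers (in order of application): m_{21} = 2, m_{31} = -1, m_{41} = -3, m_{32} = 3, m_{42} = 2, m_{43} = 1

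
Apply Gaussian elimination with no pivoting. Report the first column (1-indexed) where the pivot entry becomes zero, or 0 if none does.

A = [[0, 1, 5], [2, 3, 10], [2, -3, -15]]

first zero-pivot column = 1

Naive forward elimination:
Pivot entry (1,1) is zero but row 2 has 2 in column 1 -> naive elimination stops; a row interchange (e.g. R1 <-> R2) would be required here.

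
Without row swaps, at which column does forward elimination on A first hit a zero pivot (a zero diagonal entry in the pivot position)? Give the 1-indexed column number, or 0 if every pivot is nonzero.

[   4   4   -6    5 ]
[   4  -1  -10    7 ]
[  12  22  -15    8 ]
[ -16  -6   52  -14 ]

first zero-pivot column = 0

Naive forward elimination:
R2 <- R2 - (1)*R1:  [  0  -5  -4   2 ]
R3 <- R3 - (3)*R1:  [  0  10   3  -7 ]
R4 <- R4 - (-4)*R1:  [  0  10  28   6 ]
R3 <- R3 - (-2)*R2:  [  0   0  -5  -3 ]
R4 <- R4 - (-2)*R2:  [  0   0  20  10 ]
R4 <- R4 - (-4)*R3:  [  0   0   0  -2 ]
All pivots nonzero; naive elimination completes without hitting a zero pivot.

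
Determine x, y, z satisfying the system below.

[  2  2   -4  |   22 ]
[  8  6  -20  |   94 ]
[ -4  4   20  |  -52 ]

Forward elimination on [A|b]:
R2 <- R2 - (4)*R1:  [  0  -2  -4   6 ]
R3 <- R3 - (-2)*R1:  [  0   8  12  -8 ]
R3 <- R3 - (-4)*R2:  [  0   0  -4  16 ]
Row echelon form:
[ 2   2  -4  |  22 ]
[ 0  -2  -4  |   6 ]
[ 0   0  -4  |  16 ]
Back-substitution:
z = (16) / -4 = -4
y = (6 - (-4)*(-4)) / -2 = 5
x = (22 - (2)*(5) - (-4)*(-4)) / 2 = -2

(-2, 5, -4)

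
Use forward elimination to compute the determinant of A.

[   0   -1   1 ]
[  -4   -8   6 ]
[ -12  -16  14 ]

det(A) = -16

Forward elimination:
R1 <-> R2   (pivot in column 1 was zero)
[  -4   -8   6 ]
[   0   -1   1 ]
[ -12  -16  14 ]
R3 <- R3 - (3)*R1:  [  0   8  -4 ]
R3 <- R3 - (-8)*R2:  [ 0  0  4 ]
Upper-triangular form:
[ -4  -8  6 ]
[  0  -1  1 ]
[  0   0  4 ]
det(A) = (-1)^1 * (-4) * (-1) * (4) = -16  (1 row swap -> sign -1)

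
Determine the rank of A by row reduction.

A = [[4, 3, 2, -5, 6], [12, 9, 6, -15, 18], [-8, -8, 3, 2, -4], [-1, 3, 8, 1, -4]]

Row reduction:
R2 <- R2 - (3)*R1:  [ 0  0  0  0  0 ]
R3 <- R3 - (-2)*R1:  [  0  -2   7  -8   8 ]
R4 <- R4 - (-1/4)*R1:  [    0  15/4  17/2  -1/4  -5/2 ]
R2 <-> R3   (pivot in column 2 was zero)
[ 4     3     2    -5     6 ]
[ 0    -2     7    -8     8 ]
[ 0     0     0     0     0 ]
[ 0  15/4  17/2  -1/4  -5/2 ]
R4 <- R4 - (-15/8)*R2:  [     0      0  173/8  -61/4   25/2 ]
R3 <-> R4   (pivot in column 3 was zero)
[ 4   3      2     -5     6 ]
[ 0  -2      7     -8     8 ]
[ 0   0  173/8  -61/4  25/2 ]
[ 0   0      0      0     0 ]
Row echelon form:
[ 4   3      2     -5     6 ]
[ 0  -2      7     -8     8 ]
[ 0   0  173/8  -61/4  25/2 ]
[ 0   0      0      0     0 ]
Nonzero rows / pivot columns: 3

rank(A) = 3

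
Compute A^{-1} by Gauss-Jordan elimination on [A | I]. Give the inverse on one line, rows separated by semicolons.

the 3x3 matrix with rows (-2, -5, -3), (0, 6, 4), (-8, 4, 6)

Gauss-Jordan on [A | I]:
R1 <- (1/-2)*R1:  [    1   5/2   3/2  |  -1/2     0     0 ]
R3 <- R3 - (-8)*R1:  [  0  24  18  |  -4   0   1 ]
R2 <- (1/6)*R2:  [   0    1  2/3  |    0  1/6    0 ]
R1 <- R1 - (5/2)*R2:  [     1      0   -1/6  |   -1/2  -5/12      0 ]
R3 <- R3 - (24)*R2:  [  0   0   2  |  -4  -4   1 ]
R3 <- (1/2)*R3:  [   0    0    1  |   -2   -2  1/2 ]
R1 <- R1 - (-1/6)*R3:  [    1     0     0  |  -5/6  -3/4  1/12 ]
R2 <- R2 - (2/3)*R3:  [    0     1     0  |   4/3   3/2  -1/3 ]
Right block of [I | A^{-1}] is the inverse:
[ -5/6  -3/4  1/12 ]
[  4/3   3/2  -1/3 ]
[   -2    -2   1/2 ]

inverse = [-5/6 -3/4 1/12; 4/3 3/2 -1/3; -2 -2 1/2]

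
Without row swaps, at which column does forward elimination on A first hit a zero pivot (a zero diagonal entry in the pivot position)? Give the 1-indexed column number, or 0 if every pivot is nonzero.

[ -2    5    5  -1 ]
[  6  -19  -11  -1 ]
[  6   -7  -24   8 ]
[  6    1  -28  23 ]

Naive forward elimination:
R2 <- R2 - (-3)*R1:  [  0  -4   4  -4 ]
R3 <- R3 - (-3)*R1:  [  0   8  -9   5 ]
R4 <- R4 - (-3)*R1:  [   0   16  -13   20 ]
R3 <- R3 - (-2)*R2:  [  0   0  -1  -3 ]
R4 <- R4 - (-4)*R2:  [ 0  0  3  4 ]
R4 <- R4 - (-3)*R3:  [  0   0   0  -5 ]
All pivots nonzero; naive elimination completes without hitting a zero pivot.

first zero-pivot column = 0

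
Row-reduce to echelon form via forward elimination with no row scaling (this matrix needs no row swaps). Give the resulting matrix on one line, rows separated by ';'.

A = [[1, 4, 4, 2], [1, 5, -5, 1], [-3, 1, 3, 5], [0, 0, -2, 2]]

REF = [1 4 4 2; 0 1 -9 -1; 0 0 132 24; 0 0 0 26/11]

Forward elimination:
R2 <- R2 - (1)*R1:  [  0   1  -9  -1 ]
R3 <- R3 - (-3)*R1:  [  0  13  15  11 ]
R3 <- R3 - (13)*R2:  [   0    0  132   24 ]
R4 <- R4 - (-1/66)*R3:  [     0      0      0  26/11 ]
Row echelon form:
[ 1  4    4      2 ]
[ 0  1   -9     -1 ]
[ 0  0  132     24 ]
[ 0  0    0  26/11 ]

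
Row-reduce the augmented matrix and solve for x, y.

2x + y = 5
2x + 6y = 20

Forward elimination on [A|b]:
R2 <- R2 - (1)*R1:  [  0   5  15 ]
Row echelon form:
[ 2  1  |   5 ]
[ 0  5  |  15 ]
Back-substitution:
y = (15) / 5 = 3
x = (5 - (1)*(3)) / 2 = 1

(1, 3)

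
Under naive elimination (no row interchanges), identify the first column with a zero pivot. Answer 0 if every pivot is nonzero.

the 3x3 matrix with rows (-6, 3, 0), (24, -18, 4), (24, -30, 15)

first zero-pivot column = 0

Naive forward elimination:
R2 <- R2 - (-4)*R1:  [  0  -6   4 ]
R3 <- R3 - (-4)*R1:  [   0  -18   15 ]
R3 <- R3 - (3)*R2:  [ 0  0  3 ]
All pivots nonzero; naive elimination completes without hitting a zero pivot.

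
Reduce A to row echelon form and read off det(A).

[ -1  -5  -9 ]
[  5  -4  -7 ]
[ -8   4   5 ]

Forward elimination:
R2 <- R2 - (-5)*R1:  [   0  -29  -52 ]
R3 <- R3 - (8)*R1:  [  0  44  77 ]
R3 <- R3 - (-44/29)*R2:  [      0       0  -55/29 ]
Upper-triangular form:
[ -1   -5      -9 ]
[  0  -29     -52 ]
[  0    0  -55/29 ]
det(A) = (-1)^0 * (-1) * (-29) * (-55/29) = -55  (0 row swaps -> sign +1)

det(A) = -55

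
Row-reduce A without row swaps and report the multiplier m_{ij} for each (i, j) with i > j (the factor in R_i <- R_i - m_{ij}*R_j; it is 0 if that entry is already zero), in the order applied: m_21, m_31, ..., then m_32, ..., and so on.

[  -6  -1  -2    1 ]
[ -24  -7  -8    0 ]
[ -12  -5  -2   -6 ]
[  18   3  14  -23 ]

Forward elimination:
R2 <- R2 - (4)*R1:  [  0  -3   0  -4 ]
R3 <- R3 - (2)*R1:  [  0  -3   2  -8 ]
R4 <- R4 - (-3)*R1:  [   0    0    8  -20 ]
R3 <- R3 - (1)*R2:  [  0   0   2  -4 ]
R4: entry in column 2 is already 0 -> m_{42} = 0 (no row operation needed)
R4 <- R4 - (4)*R3:  [  0   0   0  -4 ]
Multipliers (in order of application): m_{21} = 4, m_{31} = 2, m_{41} = -3, m_{32} = 1, m_{42} = 0, m_{43} = 4

multipliers: 4, 2, -3, 1, 0, 4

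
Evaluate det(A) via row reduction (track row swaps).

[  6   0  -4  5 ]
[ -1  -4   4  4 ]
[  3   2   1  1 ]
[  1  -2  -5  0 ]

Forward elimination:
R2 <- R2 - (-1/6)*R1:  [    0    -4  10/3  29/6 ]
R3 <- R3 - (1/2)*R1:  [    0     2     3  -3/2 ]
R4 <- R4 - (1/6)*R1:  [     0     -2  -13/3   -5/6 ]
R3 <- R3 - (-1/2)*R2:  [     0      0   14/3  11/12 ]
R4 <- R4 - (1/2)*R2:  [     0      0     -6  -13/4 ]
R4 <- R4 - (-9/7)*R3:  [      0       0       0  -29/14 ]
Upper-triangular form:
[ 6   0    -4       5 ]
[ 0  -4  10/3    29/6 ]
[ 0   0  14/3   11/12 ]
[ 0   0     0  -29/14 ]
det(A) = (-1)^0 * (6) * (-4) * (14/3) * (-29/14) = 232  (0 row swaps -> sign +1)

det(A) = 232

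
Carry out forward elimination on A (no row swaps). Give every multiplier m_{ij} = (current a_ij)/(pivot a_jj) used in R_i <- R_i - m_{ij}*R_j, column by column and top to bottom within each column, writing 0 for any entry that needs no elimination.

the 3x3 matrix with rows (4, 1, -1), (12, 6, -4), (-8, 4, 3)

Forward elimination:
R2 <- R2 - (3)*R1:  [  0   3  -1 ]
R3 <- R3 - (-2)*R1:  [ 0  6  1 ]
R3 <- R3 - (2)*R2:  [ 0  0  3 ]
Multipliers (in order of application): m_{21} = 3, m_{31} = -2, m_{32} = 2

multipliers: 3, -2, 2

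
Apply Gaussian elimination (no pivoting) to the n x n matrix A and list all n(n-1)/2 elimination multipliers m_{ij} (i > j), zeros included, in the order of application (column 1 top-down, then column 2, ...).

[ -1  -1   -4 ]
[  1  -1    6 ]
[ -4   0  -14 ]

multipliers: -1, 4, -2

Forward elimination:
R2 <- R2 - (-1)*R1:  [  0  -2   2 ]
R3 <- R3 - (4)*R1:  [ 0  4  2 ]
R3 <- R3 - (-2)*R2:  [ 0  0  6 ]
Multipliers (in order of application): m_{21} = -1, m_{31} = 4, m_{32} = -2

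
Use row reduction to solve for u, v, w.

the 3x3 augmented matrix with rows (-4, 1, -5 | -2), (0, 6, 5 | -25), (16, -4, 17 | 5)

(-2, -5, 1)

Forward elimination on [A|b]:
R3 <- R3 - (-4)*R1:  [  0   0  -3  -3 ]
Row echelon form:
[ -4  1  -5  |   -2 ]
[  0  6   5  |  -25 ]
[  0  0  -3  |   -3 ]
Back-substitution:
w = (-3) / -3 = 1
v = (-25 - (5)*(1)) / 6 = -5
u = (-2 - (1)*(-5) - (-5)*(1)) / -4 = -2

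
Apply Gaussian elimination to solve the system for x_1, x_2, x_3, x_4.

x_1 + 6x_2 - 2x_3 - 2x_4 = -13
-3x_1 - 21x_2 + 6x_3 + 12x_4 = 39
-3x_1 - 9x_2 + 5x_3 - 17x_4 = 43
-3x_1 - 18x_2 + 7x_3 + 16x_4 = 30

Forward elimination on [A|b]:
R2 <- R2 - (-3)*R1:  [  0  -3   0   6   0 ]
R3 <- R3 - (-3)*R1:  [   0    9   -1  -23    4 ]
R4 <- R4 - (-3)*R1:  [  0   0   1  10  -9 ]
R3 <- R3 - (-3)*R2:  [  0   0  -1  -5   4 ]
R4 <- R4 - (-1)*R3:  [  0   0   0   5  -5 ]
Row echelon form:
[ 1   6  -2  -2  |  -13 ]
[ 0  -3   0   6  |    0 ]
[ 0   0  -1  -5  |    4 ]
[ 0   0   0   5  |   -5 ]
Back-substitution:
x_4 = (-5) / 5 = -1
x_3 = (4 - (-5)*(-1)) / -1 = 1
x_2 = (0 - (6)*(-1)) / -3 = -2
x_1 = (-13 - (6)*(-2) - (-2)*(1) - (-2)*(-1)) / 1 = -1

(-1, -2, 1, -1)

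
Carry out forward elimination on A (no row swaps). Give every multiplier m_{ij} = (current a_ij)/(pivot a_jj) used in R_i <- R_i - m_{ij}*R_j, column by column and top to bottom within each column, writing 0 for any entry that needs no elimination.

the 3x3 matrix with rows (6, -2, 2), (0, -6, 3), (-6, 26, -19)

multipliers: 0, -1, -4

Forward elimination:
R2: entry in column 1 is already 0 -> m_{21} = 0 (no row operation needed)
R3 <- R3 - (-1)*R1:  [   0   24  -17 ]
R3 <- R3 - (-4)*R2:  [  0   0  -5 ]
Multipliers (in order of application): m_{21} = 0, m_{31} = -1, m_{32} = -4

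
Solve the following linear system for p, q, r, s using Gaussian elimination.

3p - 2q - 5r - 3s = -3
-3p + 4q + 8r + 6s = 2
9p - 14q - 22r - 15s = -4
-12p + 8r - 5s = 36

Forward elimination on [A|b]:
R2 <- R2 - (-1)*R1:  [  0   2   3   3  -1 ]
R3 <- R3 - (3)*R1:  [  0  -8  -7  -6   5 ]
R4 <- R4 - (-4)*R1:  [   0   -8  -12  -17   24 ]
R3 <- R3 - (-4)*R2:  [ 0  0  5  6  1 ]
R4 <- R4 - (-4)*R2:  [  0   0   0  -5  20 ]
Row echelon form:
[ 3  -2  -5  -3  |  -3 ]
[ 0   2   3   3  |  -1 ]
[ 0   0   5   6  |   1 ]
[ 0   0   0  -5  |  20 ]
Back-substitution:
s = (20) / -5 = -4
r = (1 - (6)*(-4)) / 5 = 5
q = (-1 - (3)*(5) - (3)*(-4)) / 2 = -2
p = (-3 - (-2)*(-2) - (-5)*(5) - (-3)*(-4)) / 3 = 2

(2, -2, 5, -4)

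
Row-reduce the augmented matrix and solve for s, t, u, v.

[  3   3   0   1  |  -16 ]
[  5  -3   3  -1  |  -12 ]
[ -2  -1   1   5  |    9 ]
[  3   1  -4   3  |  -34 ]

Forward elimination on [A|b]:
R2 <- R2 - (5/3)*R1:  [    0    -8     3  -8/3  44/3 ]
R3 <- R3 - (-2/3)*R1:  [    0     1     1  17/3  -5/3 ]
R4 <- R4 - (1)*R1:  [   0   -2   -4    2  -18 ]
R3 <- R3 - (-1/8)*R2:  [    0     0  11/8  16/3   1/6 ]
R4 <- R4 - (1/4)*R2:  [     0      0  -19/4    8/3  -65/3 ]
R4 <- R4 - (-38/11)*R3:  [       0        0        0   232/11  -232/11 ]
Row echelon form:
[ 3   3     0       1  |      -16 ]
[ 0  -8     3    -8/3  |     44/3 ]
[ 0   0  11/8    16/3  |      1/6 ]
[ 0   0     0  232/11  |  -232/11 ]
Back-substitution:
v = (-232/11) / (232/11) = -1
u = (1/6 - (16/3)*(-1)) / (11/8) = 4
t = (44/3 - (3)*(4) - (-8/3)*(-1)) / -8 = 0
s = (-16 - (3)*(0) - (1)*(-1)) / 3 = -5

(-5, 0, 4, -1)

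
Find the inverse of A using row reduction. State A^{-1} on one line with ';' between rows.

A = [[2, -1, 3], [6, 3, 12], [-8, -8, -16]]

inverse = [2 -5/3 -7/8; 0 -1/3 -1/4; -1 1 1/2]

Gauss-Jordan on [A | I]:
R1 <- (1/2)*R1:  [    1  -1/2   3/2  |   1/2     0     0 ]
R2 <- R2 - (6)*R1:  [  0   6   3  |  -3   1   0 ]
R3 <- R3 - (-8)*R1:  [   0  -12   -4  |    4    0    1 ]
R2 <- (1/6)*R2:  [    0     1   1/2  |  -1/2   1/6     0 ]
R1 <- R1 - (-1/2)*R2:  [    1     0   7/4  |   1/4  1/12     0 ]
R3 <- R3 - (-12)*R2:  [  0   0   2  |  -2   2   1 ]
R3 <- (1/2)*R3:  [   0    0    1  |   -1    1  1/2 ]
R1 <- R1 - (7/4)*R3:  [    1     0     0  |     2  -5/3  -7/8 ]
R2 <- R2 - (1/2)*R3:  [    0     1     0  |     0  -1/3  -1/4 ]
Right block of [I | A^{-1}] is the inverse:
[  2  -5/3  -7/8 ]
[  0  -1/3  -1/4 ]
[ -1     1   1/2 ]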